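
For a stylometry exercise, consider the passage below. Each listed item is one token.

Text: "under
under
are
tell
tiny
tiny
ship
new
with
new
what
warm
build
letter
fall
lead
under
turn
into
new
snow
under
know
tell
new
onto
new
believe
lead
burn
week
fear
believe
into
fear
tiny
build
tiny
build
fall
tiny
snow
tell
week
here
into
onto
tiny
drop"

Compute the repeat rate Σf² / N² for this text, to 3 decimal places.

Frequencies: tiny:6, new:5, under:4, tell:3, build:3, into:3, fall:2, lead:2, snow:2, onto:2, believe:2, week:2, fear:2, are:1, ship:1, with:1, what:1, warm:1, letter:1, turn:1, … (4 more, each freq 1)
Σf² = 143; N² = 2401
Repeat rate = 143 / 2401 = 0.060

0.060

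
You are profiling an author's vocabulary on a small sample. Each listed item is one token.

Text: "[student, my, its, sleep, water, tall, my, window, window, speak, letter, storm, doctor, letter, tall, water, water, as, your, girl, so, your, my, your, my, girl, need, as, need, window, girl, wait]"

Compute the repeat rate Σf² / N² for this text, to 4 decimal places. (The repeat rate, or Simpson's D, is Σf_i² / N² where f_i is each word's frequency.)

0.0742

Frequencies: my:4, water:3, window:3, your:3, girl:3, tall:2, letter:2, as:2, need:2, student:1, its:1, sleep:1, speak:1, storm:1, doctor:1, so:1, wait:1
Σf² = 76; N² = 1024
Repeat rate = 76 / 1024 = 0.0742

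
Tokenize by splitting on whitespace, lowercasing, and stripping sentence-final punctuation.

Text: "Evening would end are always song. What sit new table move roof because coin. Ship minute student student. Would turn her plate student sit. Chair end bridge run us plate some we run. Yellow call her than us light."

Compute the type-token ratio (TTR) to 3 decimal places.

0.769

N = 39 tokens, V = 30 types.
TTR = V / N = 30 / 39 = 0.769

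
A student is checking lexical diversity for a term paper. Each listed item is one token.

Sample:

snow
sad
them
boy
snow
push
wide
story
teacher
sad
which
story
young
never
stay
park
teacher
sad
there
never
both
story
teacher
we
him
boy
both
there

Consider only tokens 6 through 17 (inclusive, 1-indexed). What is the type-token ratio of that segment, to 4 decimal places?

0.8333

Segment tokens 6–17: push, wide, story, teacher, sad, which, story, young, never, stay, park, teacher
Segment N = 12, segment V = 10.
TTR = 10 / 12 = 0.8333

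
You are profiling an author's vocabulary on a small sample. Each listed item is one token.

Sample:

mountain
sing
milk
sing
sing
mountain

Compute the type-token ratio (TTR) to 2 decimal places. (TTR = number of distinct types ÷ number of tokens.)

0.50

N = 6 tokens, V = 3 types.
TTR = V / N = 3 / 6 = 0.50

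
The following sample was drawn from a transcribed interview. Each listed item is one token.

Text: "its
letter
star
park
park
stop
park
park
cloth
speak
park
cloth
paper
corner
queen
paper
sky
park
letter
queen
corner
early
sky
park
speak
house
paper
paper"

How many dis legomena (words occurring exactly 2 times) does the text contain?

Frequencies: park:7, paper:4, letter:2, cloth:2, speak:2, corner:2, queen:2, sky:2, its:1, star:1, stop:1, early:1, house:1
Words with frequency 2: cloth, corner, letter, queen, sky, speak

6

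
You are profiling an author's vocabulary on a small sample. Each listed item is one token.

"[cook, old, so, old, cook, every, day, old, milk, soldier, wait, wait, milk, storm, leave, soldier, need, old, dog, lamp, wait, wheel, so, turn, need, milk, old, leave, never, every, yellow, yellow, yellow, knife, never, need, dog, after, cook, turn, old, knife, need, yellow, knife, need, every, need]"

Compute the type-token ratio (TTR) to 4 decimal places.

0.3958

N = 48 tokens, V = 19 types.
TTR = V / N = 19 / 48 = 0.3958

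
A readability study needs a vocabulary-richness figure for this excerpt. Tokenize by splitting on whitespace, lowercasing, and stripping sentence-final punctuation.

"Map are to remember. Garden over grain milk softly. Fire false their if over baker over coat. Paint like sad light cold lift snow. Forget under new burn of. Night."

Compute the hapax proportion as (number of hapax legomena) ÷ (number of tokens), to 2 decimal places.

0.90

Frequencies: over:3, map:1, are:1, to:1, remember:1, garden:1, grain:1, milk:1, softly:1, fire:1, false:1, their:1, if:1, baker:1, coat:1, paint:1, like:1, sad:1, light:1, cold:1, … (8 more, each freq 1)
Hapax count = 27; token count = 30.
Ratio = 27 / 30 = 0.90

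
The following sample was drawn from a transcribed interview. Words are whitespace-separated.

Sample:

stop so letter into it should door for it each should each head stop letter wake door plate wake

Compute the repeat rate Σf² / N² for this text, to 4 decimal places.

Frequencies: stop:2, letter:2, it:2, should:2, door:2, each:2, wake:2, so:1, into:1, for:1, head:1, plate:1
Σf² = 33; N² = 361
Repeat rate = 33 / 361 = 0.0914

0.0914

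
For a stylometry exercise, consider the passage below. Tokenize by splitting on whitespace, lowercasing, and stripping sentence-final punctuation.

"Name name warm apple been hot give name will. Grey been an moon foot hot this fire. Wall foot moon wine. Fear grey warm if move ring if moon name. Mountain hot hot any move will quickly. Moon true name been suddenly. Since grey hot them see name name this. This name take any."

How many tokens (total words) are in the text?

Tokens: name, name, warm, apple, been, hot, give, name, will, grey, been, an, moon, foot, hot, this, fire, wall, foot, moon, wine, fear, grey, warm, if, move, ring, if, moon, name, mountain, hot, hot, any, move, will, quickly, moon, true, name, been, suddenly, since, grey, hot, them, see, name, name, this, this, name, take, any
N = 54

54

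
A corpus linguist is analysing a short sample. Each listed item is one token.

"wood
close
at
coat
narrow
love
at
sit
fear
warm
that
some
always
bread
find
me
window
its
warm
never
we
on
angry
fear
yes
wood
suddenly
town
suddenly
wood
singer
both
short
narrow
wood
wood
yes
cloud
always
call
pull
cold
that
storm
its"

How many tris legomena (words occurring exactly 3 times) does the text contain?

0

Frequencies: wood:5, at:2, narrow:2, fear:2, warm:2, that:2, always:2, its:2, yes:2, suddenly:2, close:1, coat:1, love:1, sit:1, some:1, bread:1, find:1, me:1, window:1, never:1, … (12 more, each freq 1)
Words with frequency 3: (none)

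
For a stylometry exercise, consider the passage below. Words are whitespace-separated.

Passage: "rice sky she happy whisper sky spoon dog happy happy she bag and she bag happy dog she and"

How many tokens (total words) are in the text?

Tokens: rice, sky, she, happy, whisper, sky, spoon, dog, happy, happy, she, bag, and, she, bag, happy, dog, she, and
N = 19

19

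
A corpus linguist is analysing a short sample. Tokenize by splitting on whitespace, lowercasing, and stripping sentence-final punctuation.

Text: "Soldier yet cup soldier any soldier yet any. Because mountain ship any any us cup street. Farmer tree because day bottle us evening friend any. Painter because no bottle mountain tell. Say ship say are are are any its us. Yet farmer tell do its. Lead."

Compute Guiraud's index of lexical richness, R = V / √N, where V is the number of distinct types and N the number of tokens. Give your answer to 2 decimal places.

N = 46, V = 23.
√N = 6.782330
R = 23 / 6.782330 = 3.39

3.39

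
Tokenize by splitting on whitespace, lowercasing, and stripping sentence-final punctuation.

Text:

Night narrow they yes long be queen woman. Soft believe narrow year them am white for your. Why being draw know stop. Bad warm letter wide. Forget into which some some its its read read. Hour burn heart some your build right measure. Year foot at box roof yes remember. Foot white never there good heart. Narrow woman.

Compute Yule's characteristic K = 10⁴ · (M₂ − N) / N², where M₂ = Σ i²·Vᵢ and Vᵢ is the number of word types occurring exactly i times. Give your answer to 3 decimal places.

Frequencies: narrow:3, some:3, yes:2, woman:2, year:2, white:2, your:2, its:2, read:2, heart:2, foot:2, night:1, they:1, long:1, be:1, queen:1, soft:1, believe:1, them:1, am:1, … (25 more, each freq 1)
N = 58. Frequency spectrum: V_1=34, V_2=9, V_3=2
M₂ = 1²·34 + 2²·9 + 3²·2 = 88
K = 10000 × (88 − 58) / 58² = 89.180

89.180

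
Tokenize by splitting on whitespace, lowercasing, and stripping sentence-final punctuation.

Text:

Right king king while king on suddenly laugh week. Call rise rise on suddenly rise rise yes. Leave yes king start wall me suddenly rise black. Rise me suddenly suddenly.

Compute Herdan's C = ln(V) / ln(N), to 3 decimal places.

N = 30, V = 15.
ln(V) = 2.708050, ln(N) = 3.401197
C = 2.708050 / 3.401197 = 0.796

0.796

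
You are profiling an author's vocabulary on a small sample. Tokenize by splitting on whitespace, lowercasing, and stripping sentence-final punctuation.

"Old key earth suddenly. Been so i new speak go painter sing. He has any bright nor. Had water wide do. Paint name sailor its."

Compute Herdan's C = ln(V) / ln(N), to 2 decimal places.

1.00

N = 25, V = 25.
ln(V) = 3.218876, ln(N) = 3.218876
C = 3.218876 / 3.218876 = 1.00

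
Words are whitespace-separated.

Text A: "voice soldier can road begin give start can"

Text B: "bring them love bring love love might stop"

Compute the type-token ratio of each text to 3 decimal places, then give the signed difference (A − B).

0.250

TTR(A) = 7/8 = 0.875
TTR(B) = 5/8 = 0.625
Difference = 0.875 − 0.625 = 0.250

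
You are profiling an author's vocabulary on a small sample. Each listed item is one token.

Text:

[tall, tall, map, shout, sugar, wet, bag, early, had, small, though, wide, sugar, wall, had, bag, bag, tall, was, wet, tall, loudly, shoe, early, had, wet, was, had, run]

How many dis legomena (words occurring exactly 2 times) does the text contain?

3

Frequencies: tall:4, had:4, wet:3, bag:3, sugar:2, early:2, was:2, map:1, shout:1, small:1, though:1, wide:1, wall:1, loudly:1, shoe:1, run:1
Words with frequency 2: early, sugar, was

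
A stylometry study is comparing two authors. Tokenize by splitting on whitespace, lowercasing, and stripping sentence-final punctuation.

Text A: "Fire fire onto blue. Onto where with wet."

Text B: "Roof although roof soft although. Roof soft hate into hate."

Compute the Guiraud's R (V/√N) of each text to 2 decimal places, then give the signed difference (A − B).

0.54

A: V=6, N=8, R=2.12
B: V=5, N=10, R=1.58
Difference = 2.12 − 1.58 = 0.54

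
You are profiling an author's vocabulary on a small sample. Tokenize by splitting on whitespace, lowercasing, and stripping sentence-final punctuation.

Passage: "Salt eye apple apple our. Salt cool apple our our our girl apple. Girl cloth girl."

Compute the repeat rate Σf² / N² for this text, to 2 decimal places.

Frequencies: apple:4, our:4, girl:3, salt:2, eye:1, cool:1, cloth:1
Σf² = 48; N² = 256
Repeat rate = 48 / 256 = 0.19

0.19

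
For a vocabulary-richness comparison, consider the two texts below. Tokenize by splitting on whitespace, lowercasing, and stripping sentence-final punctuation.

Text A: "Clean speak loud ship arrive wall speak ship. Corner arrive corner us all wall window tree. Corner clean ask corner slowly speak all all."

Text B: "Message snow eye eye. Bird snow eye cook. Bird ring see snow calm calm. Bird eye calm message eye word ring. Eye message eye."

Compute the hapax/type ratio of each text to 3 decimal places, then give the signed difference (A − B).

A: hapax=6, V=13, ratio=0.462
B: hapax=3, V=9, ratio=0.333
Difference = 0.462 − 0.333 = 0.129

0.129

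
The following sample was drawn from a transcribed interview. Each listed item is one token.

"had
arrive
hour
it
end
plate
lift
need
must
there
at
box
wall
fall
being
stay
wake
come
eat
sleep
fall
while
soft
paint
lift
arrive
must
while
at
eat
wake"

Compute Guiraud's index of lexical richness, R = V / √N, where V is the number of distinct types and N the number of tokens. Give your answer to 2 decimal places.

N = 31, V = 23.
√N = 5.567764
R = 23 / 5.567764 = 4.13

4.13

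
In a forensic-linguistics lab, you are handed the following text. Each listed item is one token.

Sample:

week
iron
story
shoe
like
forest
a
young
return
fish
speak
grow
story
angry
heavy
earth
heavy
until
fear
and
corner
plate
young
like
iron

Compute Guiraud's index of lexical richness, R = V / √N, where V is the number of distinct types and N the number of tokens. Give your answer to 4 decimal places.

4.0000

N = 25, V = 20.
√N = 5.000000
R = 20 / 5.000000 = 4.0000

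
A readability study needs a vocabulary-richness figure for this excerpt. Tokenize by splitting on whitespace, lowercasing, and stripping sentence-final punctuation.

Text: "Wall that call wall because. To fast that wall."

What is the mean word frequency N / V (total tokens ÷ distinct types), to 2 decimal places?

N = 9 tokens, V = 6 types.
Mean frequency = N / V = 9 / 6 = 1.50

1.50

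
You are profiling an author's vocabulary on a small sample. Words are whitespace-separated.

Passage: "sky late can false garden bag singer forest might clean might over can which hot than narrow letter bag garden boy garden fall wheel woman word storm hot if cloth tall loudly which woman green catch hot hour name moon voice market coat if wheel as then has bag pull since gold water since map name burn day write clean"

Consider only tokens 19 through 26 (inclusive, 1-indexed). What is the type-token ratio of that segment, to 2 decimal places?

0.88

Segment tokens 19–26: bag, garden, boy, garden, fall, wheel, woman, word
Segment N = 8, segment V = 7.
TTR = 7 / 8 = 0.88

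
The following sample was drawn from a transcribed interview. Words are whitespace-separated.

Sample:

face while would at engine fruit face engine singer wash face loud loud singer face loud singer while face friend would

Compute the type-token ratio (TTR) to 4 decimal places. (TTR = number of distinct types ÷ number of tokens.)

0.4762

N = 21 tokens, V = 10 types.
TTR = V / N = 10 / 21 = 0.4762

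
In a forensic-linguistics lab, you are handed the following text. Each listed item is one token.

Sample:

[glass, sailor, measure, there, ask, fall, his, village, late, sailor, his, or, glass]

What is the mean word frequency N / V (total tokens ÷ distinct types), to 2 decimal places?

N = 13 tokens, V = 10 types.
Mean frequency = N / V = 13 / 10 = 1.30

1.30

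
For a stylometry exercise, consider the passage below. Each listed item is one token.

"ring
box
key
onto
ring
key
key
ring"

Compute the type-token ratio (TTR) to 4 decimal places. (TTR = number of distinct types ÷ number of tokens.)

0.5000

N = 8 tokens, V = 4 types.
TTR = V / N = 4 / 8 = 0.5000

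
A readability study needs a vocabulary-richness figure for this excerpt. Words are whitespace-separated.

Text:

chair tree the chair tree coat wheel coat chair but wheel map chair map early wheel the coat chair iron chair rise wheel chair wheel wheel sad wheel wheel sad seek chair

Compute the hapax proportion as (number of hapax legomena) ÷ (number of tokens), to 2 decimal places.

Frequencies: chair:8, wheel:8, coat:3, tree:2, the:2, map:2, sad:2, but:1, early:1, iron:1, rise:1, seek:1
Hapax count = 5; token count = 32.
Ratio = 5 / 32 = 0.16

0.16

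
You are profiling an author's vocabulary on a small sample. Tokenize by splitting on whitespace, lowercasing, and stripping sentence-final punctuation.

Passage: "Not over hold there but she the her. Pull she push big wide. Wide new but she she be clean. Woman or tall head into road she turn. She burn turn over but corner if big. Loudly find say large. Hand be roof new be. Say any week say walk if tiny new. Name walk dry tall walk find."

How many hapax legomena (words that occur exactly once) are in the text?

24

Frequencies: she:6, but:3, new:3, be:3, say:3, walk:3, over:2, big:2, wide:2, tall:2, turn:2, if:2, find:2, not:1, hold:1, there:1, the:1, her:1, pull:1, push:1, … (17 more, each freq 1)
Hapax (freq=1): any, burn, clean, corner, dry, hand, head, her, hold, into, large, loudly, name, not, or, pull, push, road, roof, the, there, tiny, week, woman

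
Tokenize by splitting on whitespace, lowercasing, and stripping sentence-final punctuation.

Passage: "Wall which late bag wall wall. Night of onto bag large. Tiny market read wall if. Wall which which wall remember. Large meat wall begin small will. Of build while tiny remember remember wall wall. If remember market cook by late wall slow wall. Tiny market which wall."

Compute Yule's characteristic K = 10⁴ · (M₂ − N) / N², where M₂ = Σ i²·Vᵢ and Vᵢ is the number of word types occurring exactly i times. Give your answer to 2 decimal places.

772.57

Frequencies: wall:12, which:4, remember:4, tiny:3, market:3, late:2, bag:2, of:2, large:2, if:2, night:1, onto:1, read:1, meat:1, begin:1, small:1, will:1, build:1, while:1, cook:1, … (2 more, each freq 1)
N = 48. Frequency spectrum: V_1=12, V_2=5, V_3=2, V_4=2, V_12=1
M₂ = 1²·12 + 2²·5 + 3²·2 + 4²·2 + 12²·1 = 226
K = 10000 × (226 − 48) / 48² = 772.57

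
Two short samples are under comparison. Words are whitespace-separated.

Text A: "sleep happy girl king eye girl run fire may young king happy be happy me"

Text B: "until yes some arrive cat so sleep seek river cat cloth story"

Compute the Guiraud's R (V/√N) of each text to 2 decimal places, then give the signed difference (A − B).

-0.34

A: V=11, N=15, R=2.84
B: V=11, N=12, R=3.18
Difference = 2.84 − 3.18 = -0.34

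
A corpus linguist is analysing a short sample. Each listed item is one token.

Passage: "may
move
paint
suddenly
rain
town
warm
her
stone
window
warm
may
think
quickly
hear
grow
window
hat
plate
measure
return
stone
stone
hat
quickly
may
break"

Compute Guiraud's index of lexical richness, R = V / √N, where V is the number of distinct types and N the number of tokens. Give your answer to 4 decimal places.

N = 27, V = 19.
√N = 5.196152
R = 19 / 5.196152 = 3.6566

3.6566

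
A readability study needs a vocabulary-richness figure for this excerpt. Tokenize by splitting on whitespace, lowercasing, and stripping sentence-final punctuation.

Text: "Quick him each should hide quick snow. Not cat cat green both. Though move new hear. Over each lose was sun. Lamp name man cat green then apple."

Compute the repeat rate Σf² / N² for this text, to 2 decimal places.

0.05

Frequencies: cat:3, quick:2, each:2, green:2, him:1, should:1, hide:1, snow:1, not:1, both:1, though:1, move:1, new:1, hear:1, over:1, lose:1, was:1, sun:1, lamp:1, name:1, … (3 more, each freq 1)
Σf² = 40; N² = 784
Repeat rate = 40 / 784 = 0.05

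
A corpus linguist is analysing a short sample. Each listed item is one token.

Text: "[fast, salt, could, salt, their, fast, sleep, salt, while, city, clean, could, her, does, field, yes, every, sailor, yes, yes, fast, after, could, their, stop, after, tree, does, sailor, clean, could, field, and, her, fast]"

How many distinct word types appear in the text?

18

Distinct types: {after, and, city, clean, could, does, every, fast, field, her, sailor, salt, sleep, stop, their, tree, while, yes}
V = 18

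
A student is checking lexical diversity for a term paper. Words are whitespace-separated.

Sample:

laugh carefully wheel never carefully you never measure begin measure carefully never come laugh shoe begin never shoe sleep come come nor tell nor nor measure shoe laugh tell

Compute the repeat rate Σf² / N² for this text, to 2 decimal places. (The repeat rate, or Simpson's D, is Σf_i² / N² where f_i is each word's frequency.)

Frequencies: never:4, laugh:3, carefully:3, measure:3, come:3, shoe:3, nor:3, begin:2, tell:2, wheel:1, you:1, sleep:1
Σf² = 81; N² = 841
Repeat rate = 81 / 841 = 0.10

0.10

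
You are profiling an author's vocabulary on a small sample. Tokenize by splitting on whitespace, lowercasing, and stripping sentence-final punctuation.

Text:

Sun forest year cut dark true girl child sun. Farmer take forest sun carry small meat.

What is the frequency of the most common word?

Frequencies: sun:3, forest:2, year:1, cut:1, dark:1, true:1, girl:1, child:1, farmer:1, take:1, carry:1, small:1, meat:1
Most common: 'sun' with frequency 3.

3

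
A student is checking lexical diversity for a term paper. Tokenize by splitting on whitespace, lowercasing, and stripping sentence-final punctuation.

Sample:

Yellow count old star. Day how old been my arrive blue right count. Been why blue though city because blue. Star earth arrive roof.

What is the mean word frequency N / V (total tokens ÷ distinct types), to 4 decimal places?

N = 24 tokens, V = 17 types.
Mean frequency = N / V = 24 / 17 = 1.4118

1.4118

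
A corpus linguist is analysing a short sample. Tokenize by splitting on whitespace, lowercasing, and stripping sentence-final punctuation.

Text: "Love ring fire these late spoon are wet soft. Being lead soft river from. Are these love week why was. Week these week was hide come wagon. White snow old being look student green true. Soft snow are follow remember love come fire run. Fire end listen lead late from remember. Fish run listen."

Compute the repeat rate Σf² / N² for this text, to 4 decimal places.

0.0377

Frequencies: love:3, fire:3, these:3, are:3, soft:3, week:3, late:2, being:2, lead:2, from:2, was:2, come:2, snow:2, remember:2, run:2, listen:2, ring:1, spoon:1, wet:1, river:1, … (12 more, each freq 1)
Σf² = 110; N² = 2916
Repeat rate = 110 / 2916 = 0.0377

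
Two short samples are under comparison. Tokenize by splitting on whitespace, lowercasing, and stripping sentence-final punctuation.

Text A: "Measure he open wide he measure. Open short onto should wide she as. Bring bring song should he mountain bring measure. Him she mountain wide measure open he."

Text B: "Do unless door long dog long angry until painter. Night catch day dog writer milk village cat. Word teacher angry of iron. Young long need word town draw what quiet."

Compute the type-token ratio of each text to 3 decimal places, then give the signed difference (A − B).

-0.369

TTR(A) = 13/28 = 0.464
TTR(B) = 25/30 = 0.833
Difference = 0.464 − 0.833 = -0.369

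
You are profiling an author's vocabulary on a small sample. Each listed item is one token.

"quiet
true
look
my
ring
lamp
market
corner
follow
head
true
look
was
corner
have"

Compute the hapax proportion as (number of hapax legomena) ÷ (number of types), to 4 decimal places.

Frequencies: true:2, look:2, corner:2, quiet:1, my:1, ring:1, lamp:1, market:1, follow:1, head:1, was:1, have:1
Hapax count = 9; type count = 12.
Ratio = 9 / 12 = 0.7500

0.7500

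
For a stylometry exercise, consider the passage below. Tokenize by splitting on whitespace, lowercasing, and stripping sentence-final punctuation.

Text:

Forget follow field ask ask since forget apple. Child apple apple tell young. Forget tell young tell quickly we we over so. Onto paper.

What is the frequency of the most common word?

Frequencies: forget:3, apple:3, tell:3, ask:2, young:2, we:2, follow:1, field:1, since:1, child:1, quickly:1, over:1, so:1, onto:1, paper:1
Most common: 'forget' with frequency 3.

3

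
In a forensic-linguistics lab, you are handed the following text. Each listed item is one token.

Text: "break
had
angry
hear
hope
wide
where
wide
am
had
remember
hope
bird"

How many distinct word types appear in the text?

10

Distinct types: {am, angry, bird, break, had, hear, hope, remember, where, wide}
V = 10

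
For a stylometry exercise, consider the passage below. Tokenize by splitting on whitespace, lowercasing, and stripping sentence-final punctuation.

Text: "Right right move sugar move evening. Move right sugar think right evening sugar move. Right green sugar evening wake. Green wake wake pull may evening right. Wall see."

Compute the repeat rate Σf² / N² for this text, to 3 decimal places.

0.130

Frequencies: right:6, move:4, sugar:4, evening:4, wake:3, green:2, think:1, pull:1, may:1, wall:1, see:1
Σf² = 102; N² = 784
Repeat rate = 102 / 784 = 0.130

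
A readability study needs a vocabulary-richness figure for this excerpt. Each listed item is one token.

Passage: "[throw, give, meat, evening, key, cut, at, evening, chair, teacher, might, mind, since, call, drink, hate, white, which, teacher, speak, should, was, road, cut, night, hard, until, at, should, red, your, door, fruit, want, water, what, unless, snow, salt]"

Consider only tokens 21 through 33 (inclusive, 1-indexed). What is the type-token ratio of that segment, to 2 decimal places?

0.92

Segment tokens 21–33: should, was, road, cut, night, hard, until, at, should, red, your, door, fruit
Segment N = 13, segment V = 12.
TTR = 12 / 13 = 0.92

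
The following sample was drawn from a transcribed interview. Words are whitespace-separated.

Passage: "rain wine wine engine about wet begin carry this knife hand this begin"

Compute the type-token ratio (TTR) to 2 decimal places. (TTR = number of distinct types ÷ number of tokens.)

0.77

N = 13 tokens, V = 10 types.
TTR = V / N = 10 / 13 = 0.77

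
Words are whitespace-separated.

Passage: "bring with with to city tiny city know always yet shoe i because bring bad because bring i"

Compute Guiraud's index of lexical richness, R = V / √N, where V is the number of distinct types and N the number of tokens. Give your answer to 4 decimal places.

N = 18, V = 12.
√N = 4.242641
R = 12 / 4.242641 = 2.8284

2.8284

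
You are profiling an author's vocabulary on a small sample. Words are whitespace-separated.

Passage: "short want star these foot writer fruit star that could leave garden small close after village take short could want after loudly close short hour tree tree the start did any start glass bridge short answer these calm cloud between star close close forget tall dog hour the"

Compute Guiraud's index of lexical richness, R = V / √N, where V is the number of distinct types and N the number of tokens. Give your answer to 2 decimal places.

4.62

N = 48, V = 32.
√N = 6.928203
R = 32 / 6.928203 = 4.62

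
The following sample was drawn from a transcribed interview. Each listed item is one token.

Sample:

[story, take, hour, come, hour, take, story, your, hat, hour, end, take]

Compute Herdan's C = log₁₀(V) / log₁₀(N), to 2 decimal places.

0.78

N = 12, V = 7.
log₁₀(V) = 0.845098, log₁₀(N) = 1.079181
C = 0.845098 / 1.079181 = 0.78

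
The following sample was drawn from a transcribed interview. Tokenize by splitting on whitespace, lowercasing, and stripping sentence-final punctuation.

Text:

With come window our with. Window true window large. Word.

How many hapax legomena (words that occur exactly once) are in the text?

5

Frequencies: window:3, with:2, come:1, our:1, true:1, large:1, word:1
Hapax (freq=1): come, large, our, true, word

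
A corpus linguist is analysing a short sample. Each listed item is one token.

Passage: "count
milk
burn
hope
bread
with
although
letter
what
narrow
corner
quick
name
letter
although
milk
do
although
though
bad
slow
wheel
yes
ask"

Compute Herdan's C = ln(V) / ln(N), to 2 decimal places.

N = 24, V = 20.
ln(V) = 2.995732, ln(N) = 3.178054
C = 2.995732 / 3.178054 = 0.94

0.94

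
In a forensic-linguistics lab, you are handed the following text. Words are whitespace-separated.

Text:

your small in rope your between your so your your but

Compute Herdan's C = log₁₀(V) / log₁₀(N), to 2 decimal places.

N = 11, V = 7.
log₁₀(V) = 0.845098, log₁₀(N) = 1.041393
C = 0.845098 / 1.041393 = 0.81

0.81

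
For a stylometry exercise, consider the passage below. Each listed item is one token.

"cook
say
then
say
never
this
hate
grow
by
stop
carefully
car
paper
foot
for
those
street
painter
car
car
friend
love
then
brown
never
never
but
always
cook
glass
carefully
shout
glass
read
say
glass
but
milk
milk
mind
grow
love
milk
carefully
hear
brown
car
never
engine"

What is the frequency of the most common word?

Frequencies: never:4, car:4, say:3, carefully:3, glass:3, milk:3, cook:2, then:2, grow:2, love:2, brown:2, but:2, this:1, hate:1, by:1, stop:1, paper:1, foot:1, for:1, those:1, … (9 more, each freq 1)
Most common: 'never' with frequency 4.

4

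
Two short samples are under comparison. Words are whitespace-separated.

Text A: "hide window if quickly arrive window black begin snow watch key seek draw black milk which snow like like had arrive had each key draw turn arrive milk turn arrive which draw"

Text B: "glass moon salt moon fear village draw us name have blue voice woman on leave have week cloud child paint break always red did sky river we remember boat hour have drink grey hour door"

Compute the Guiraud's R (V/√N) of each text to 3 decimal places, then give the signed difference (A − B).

A: V=18, N=32, R=3.182
B: V=31, N=35, R=5.240
Difference = 3.182 − 5.240 = -2.058

-2.058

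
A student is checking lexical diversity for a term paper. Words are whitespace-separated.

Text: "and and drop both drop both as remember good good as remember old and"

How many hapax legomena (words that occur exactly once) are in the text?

Frequencies: and:3, drop:2, both:2, as:2, remember:2, good:2, old:1
Hapax (freq=1): old

1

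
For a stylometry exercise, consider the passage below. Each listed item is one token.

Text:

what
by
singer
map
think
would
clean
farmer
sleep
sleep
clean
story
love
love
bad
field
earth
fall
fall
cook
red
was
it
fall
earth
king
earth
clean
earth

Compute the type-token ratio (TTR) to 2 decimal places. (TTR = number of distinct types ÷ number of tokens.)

0.69

N = 29 tokens, V = 20 types.
TTR = V / N = 20 / 29 = 0.69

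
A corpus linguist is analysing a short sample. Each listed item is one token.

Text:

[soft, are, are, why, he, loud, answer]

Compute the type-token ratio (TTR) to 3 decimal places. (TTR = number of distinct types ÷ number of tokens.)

0.857

N = 7 tokens, V = 6 types.
TTR = V / N = 6 / 7 = 0.857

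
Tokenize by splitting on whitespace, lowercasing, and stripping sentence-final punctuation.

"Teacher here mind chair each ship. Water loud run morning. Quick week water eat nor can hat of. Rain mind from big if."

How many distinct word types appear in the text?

21

Distinct types: {big, can, chair, each, eat, from, hat, here, if, loud, mind, morning, nor, of, quick, rain, run, ship, teacher, water, week}
V = 21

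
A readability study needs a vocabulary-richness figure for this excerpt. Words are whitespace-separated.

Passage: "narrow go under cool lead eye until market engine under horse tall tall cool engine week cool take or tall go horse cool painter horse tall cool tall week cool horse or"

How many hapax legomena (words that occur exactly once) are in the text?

Frequencies: cool:6, tall:5, horse:4, go:2, under:2, engine:2, week:2, or:2, narrow:1, lead:1, eye:1, until:1, market:1, take:1, painter:1
Hapax (freq=1): eye, lead, market, narrow, painter, take, until

7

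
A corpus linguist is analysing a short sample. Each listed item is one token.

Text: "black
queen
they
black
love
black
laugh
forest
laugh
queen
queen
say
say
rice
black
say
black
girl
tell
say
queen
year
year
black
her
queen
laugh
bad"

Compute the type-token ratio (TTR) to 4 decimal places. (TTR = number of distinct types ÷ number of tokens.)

0.4643

N = 28 tokens, V = 13 types.
TTR = V / N = 13 / 28 = 0.4643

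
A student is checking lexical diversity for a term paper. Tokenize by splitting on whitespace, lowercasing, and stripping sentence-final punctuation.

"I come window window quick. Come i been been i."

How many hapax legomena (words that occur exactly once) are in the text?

Frequencies: i:3, come:2, window:2, been:2, quick:1
Hapax (freq=1): quick

1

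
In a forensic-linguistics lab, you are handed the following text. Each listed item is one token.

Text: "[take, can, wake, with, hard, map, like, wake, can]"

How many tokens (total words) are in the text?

9

Tokens: take, can, wake, with, hard, map, like, wake, can
N = 9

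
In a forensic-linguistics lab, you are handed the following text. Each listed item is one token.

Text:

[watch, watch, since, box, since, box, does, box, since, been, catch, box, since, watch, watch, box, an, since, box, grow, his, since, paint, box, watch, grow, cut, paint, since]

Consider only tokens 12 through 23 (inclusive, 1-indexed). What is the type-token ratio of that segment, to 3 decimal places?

0.583

Segment tokens 12–23: box, since, watch, watch, box, an, since, box, grow, his, since, paint
Segment N = 12, segment V = 7.
TTR = 7 / 12 = 0.583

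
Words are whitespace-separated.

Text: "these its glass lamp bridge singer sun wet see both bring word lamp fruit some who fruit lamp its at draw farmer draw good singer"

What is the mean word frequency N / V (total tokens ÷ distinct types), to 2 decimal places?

1.32

N = 25 tokens, V = 19 types.
Mean frequency = N / V = 25 / 19 = 1.32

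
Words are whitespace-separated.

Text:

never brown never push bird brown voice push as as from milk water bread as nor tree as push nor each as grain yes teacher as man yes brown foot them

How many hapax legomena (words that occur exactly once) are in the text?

Frequencies: as:6, brown:3, push:3, never:2, nor:2, yes:2, bird:1, voice:1, from:1, milk:1, water:1, bread:1, tree:1, each:1, grain:1, teacher:1, man:1, foot:1, them:1
Hapax (freq=1): bird, bread, each, foot, from, grain, man, milk, teacher, them, tree, voice, water

13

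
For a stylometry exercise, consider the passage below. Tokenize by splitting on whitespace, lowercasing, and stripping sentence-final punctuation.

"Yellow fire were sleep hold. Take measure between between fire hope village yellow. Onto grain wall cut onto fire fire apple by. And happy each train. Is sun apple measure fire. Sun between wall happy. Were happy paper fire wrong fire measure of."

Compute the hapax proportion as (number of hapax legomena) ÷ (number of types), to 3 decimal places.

Frequencies: fire:7, measure:3, between:3, happy:3, yellow:2, were:2, onto:2, wall:2, apple:2, sun:2, sleep:1, hold:1, take:1, hope:1, village:1, grain:1, cut:1, by:1, and:1, each:1, … (5 more, each freq 1)
Hapax count = 15; type count = 25.
Ratio = 15 / 25 = 0.600

0.600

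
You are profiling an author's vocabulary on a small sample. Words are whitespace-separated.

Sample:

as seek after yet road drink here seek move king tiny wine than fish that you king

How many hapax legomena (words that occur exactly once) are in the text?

13

Frequencies: seek:2, king:2, as:1, after:1, yet:1, road:1, drink:1, here:1, move:1, tiny:1, wine:1, than:1, fish:1, that:1, you:1
Hapax (freq=1): after, as, drink, fish, here, move, road, than, that, tiny, wine, yet, you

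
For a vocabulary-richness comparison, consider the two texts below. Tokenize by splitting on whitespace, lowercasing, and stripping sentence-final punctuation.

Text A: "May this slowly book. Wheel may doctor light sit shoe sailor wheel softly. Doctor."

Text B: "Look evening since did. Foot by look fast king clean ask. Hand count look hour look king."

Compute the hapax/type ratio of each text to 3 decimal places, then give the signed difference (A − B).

A: hapax=8, V=11, ratio=0.727
B: hapax=11, V=13, ratio=0.846
Difference = 0.727 − 0.846 = -0.119

-0.119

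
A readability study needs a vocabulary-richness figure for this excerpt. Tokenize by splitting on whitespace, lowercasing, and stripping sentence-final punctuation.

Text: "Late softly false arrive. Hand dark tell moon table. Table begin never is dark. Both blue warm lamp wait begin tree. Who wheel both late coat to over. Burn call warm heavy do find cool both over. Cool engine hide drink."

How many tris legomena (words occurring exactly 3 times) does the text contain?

Frequencies: both:3, late:2, dark:2, table:2, begin:2, warm:2, over:2, cool:2, softly:1, false:1, arrive:1, hand:1, tell:1, moon:1, never:1, is:1, blue:1, lamp:1, wait:1, tree:1, … (12 more, each freq 1)
Words with frequency 3: both

1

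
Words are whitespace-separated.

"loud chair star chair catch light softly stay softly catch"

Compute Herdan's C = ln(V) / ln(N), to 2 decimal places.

0.85

N = 10, V = 7.
ln(V) = 1.945910, ln(N) = 2.302585
C = 1.945910 / 2.302585 = 0.85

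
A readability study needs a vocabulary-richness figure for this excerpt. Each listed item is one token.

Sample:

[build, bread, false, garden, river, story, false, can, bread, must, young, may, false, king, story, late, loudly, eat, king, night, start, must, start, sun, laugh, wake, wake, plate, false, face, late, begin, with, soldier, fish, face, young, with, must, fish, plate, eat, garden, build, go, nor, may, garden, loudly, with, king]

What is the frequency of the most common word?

4

Frequencies: false:4, garden:3, must:3, king:3, with:3, build:2, bread:2, story:2, young:2, may:2, late:2, loudly:2, eat:2, start:2, wake:2, plate:2, face:2, fish:2, river:1, can:1, … (7 more, each freq 1)
Most common: 'false' with frequency 4.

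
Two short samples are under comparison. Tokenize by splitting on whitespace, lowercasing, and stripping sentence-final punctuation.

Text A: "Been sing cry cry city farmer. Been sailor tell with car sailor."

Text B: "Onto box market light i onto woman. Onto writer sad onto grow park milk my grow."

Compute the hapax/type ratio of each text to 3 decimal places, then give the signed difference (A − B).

A: hapax=6, V=9, ratio=0.667
B: hapax=10, V=12, ratio=0.833
Difference = 0.667 − 0.833 = -0.166

-0.166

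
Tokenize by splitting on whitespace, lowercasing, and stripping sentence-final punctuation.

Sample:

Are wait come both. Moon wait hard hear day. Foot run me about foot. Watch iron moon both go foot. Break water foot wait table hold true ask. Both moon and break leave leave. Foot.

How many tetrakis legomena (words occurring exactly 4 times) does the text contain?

Frequencies: foot:5, wait:3, both:3, moon:3, break:2, leave:2, are:1, come:1, hard:1, hear:1, day:1, run:1, me:1, about:1, watch:1, iron:1, go:1, water:1, table:1, hold:1, … (3 more, each freq 1)
Words with frequency 4: (none)

0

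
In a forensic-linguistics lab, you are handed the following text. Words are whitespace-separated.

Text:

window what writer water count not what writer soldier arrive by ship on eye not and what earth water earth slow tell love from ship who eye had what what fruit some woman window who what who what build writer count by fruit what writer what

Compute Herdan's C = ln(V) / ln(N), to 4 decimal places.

N = 46, V = 24.
ln(V) = 3.178054, ln(N) = 3.828641
C = 3.178054 / 3.828641 = 0.8301

0.8301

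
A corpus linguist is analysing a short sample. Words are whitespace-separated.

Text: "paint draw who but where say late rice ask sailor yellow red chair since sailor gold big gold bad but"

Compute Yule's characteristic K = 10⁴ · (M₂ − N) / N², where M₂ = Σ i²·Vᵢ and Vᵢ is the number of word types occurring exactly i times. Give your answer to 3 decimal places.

Frequencies: but:2, sailor:2, gold:2, paint:1, draw:1, who:1, where:1, say:1, late:1, rice:1, ask:1, yellow:1, red:1, chair:1, since:1, big:1, bad:1
N = 20. Frequency spectrum: V_1=14, V_2=3
M₂ = 1²·14 + 2²·3 = 26
K = 10000 × (26 − 20) / 20² = 150.000

150.000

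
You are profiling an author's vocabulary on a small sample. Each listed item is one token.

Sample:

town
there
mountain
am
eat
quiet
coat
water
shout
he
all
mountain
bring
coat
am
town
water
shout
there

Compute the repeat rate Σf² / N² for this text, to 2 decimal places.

Frequencies: town:2, there:2, mountain:2, am:2, coat:2, water:2, shout:2, eat:1, quiet:1, he:1, all:1, bring:1
Σf² = 33; N² = 361
Repeat rate = 33 / 361 = 0.09

0.09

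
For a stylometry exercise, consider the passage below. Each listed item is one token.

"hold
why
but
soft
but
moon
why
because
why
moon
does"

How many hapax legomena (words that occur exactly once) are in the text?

Frequencies: why:3, but:2, moon:2, hold:1, soft:1, because:1, does:1
Hapax (freq=1): because, does, hold, soft

4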